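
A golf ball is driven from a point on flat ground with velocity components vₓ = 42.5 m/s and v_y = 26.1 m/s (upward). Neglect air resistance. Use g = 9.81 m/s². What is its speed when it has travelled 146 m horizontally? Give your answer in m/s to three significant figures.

43.2 m/s

Time to reach x = 146 m: t = x/vₓ = 146/42.50 = 3.435 s.
Vertical velocity there: v_y = v_y0 − g t = 26.10 − 9.81 × 3.435 = −7.600 m/s.
Speed: √(vₓ² + v_y²) = √(42.50² + 7.600²) = 43.17 m/s.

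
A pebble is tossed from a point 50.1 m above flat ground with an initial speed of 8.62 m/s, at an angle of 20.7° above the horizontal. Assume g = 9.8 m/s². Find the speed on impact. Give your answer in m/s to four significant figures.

32.50 m/s

Horizontal component vₓ = 8.620 cos 20.7° = 8.064 m/s; vertical v_y0 = 8.620 sin 20.7° = 3.047 m/s.
The projectile lands when y = 50.1 + (3.047) t − ½·9.80·t² = 0. Positive root: t = (3.047 + √(3.047² + 2·9.80·50.1)) / 9.80 = (3.047 + 31.48) / 9.80 = 3.524 s.
Vertical velocity at impact: v_y = v_y0 − g t = 3.047 − 9.80 × 3.524 = −31.48 m/s.
Speed: |v| = √(vₓ² + v_y²) = √(8.064² + 31.48²) = 32.50 m/s.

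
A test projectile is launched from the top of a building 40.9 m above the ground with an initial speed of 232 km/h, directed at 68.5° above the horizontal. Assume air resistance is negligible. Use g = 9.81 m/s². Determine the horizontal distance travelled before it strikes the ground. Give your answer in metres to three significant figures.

304 m

Convert: 232 km/h = 232/3.6 = 64.44 m/s.
Resolve: vₓ = 64.44 cos 68.5° = 23.62 m/s and v_y0 = 64.44 sin 68.5° = 59.96 m/s.
Vertical motion (up positive, ground at y = 0): 4.905 t² − (59.96) t − 40.9 = 0, so t = (59.96 + √(59.96² + 2·9.81·40.9)) / 9.81 = (59.96 + 66.32) / 9.81 = 12.87 s.
Horizontal distance: R = vₓ t = 23.62 × 12.87 = 304.0 m.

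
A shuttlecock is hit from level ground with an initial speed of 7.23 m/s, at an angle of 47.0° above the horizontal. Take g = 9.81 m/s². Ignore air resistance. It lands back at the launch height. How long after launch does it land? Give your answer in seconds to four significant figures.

1.078 s

Components: vₓ = 7.230 cos 47.0° = 4.931 m/s, v_y0 = 7.230 sin 47.0° = 5.288 m/s.
Time of flight on level ground: T = 2 v_y0 / g = 2 × 5.288 / 9.81 = 1.078 s.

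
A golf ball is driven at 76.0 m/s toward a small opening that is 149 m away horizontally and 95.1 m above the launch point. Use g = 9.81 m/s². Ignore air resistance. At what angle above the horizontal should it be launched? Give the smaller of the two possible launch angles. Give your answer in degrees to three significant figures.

40.6°

Trajectory: y = x tanθ − g x² (1 + tan²θ)/(2v₀²). With x = 149, y = 95.1, v₀ = 76.0, g = 9.81:
18.85 tan²θ − 149 tanθ + (114.0) = 0.
tanθ = [149 ± √(149² − 4 × 18.85 × (114.0))] / (2 × 18.85) = (149 ± 116.7) / 37.71, giving tanθ = 0.8579 or 7.045.
θ = 40.63° or 81.92°; the smaller is 40.63°.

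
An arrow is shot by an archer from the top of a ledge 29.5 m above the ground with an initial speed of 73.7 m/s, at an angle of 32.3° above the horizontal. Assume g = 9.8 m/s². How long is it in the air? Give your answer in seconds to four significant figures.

8.727 s

Horizontal component vₓ = 73.70 cos 32.3° = 62.30 m/s; vertical v_y0 = 73.70 sin 32.3° = 39.38 m/s.
Vertical motion (up positive, ground at y = 0): 4.900 t² − (39.38) t − 29.5 = 0, so t = (39.38 + √(39.38² + 2·9.80·29.5)) / 9.80 = (39.38 + 46.14) / 9.80 = 8.727 s.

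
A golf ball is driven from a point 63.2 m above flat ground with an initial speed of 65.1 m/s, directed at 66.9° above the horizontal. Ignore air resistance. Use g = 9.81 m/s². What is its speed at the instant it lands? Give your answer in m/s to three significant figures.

Components: vₓ = 65.10 cos 66.9° = 25.54 m/s, v_y0 = 65.10 sin 66.9° = 59.88 m/s.
Vertical motion (up positive, ground at y = 0): 4.905 t² − (59.88) t − 63.2 = 0, so t = (59.88 + √(59.88² + 2·9.81·63.2)) / 9.81 = (59.88 + 69.47) / 9.81 = 13.19 s.
Vertical velocity at impact: v_y = v_y0 − g t = 59.88 − 9.81 × 13.19 = −69.47 m/s.
Speed: |v| = √(vₓ² + v_y²) = √(25.54² + 69.47²) = 74.01 m/s.

74.0 m/s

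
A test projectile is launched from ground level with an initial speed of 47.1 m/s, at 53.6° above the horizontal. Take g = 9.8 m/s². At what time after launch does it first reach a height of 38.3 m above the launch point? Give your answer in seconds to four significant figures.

1.195 s

vₓ = 47.10 cos 53.6° = 27.95 m/s; v_y0 = 47.10 sin 53.6° = 37.91 m/s.
Require v_y0 t − ½ g t² = 38.3, i.e. 4.900 t² − 37.91 t + 38.3 = 0.
Quadratic formula: t = (37.91 ± √686.53) / 9.80 = (37.91 ± 26.20) / 9.80 → t = 1.195 s or 6.542 s.
The first (ascending) time is 1.195 s.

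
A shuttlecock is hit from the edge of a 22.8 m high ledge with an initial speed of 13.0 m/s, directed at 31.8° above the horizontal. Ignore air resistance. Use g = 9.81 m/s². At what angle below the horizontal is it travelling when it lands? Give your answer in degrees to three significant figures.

Resolve: vₓ = 13.00 cos 31.8° = 11.05 m/s and v_y0 = 13.00 sin 31.8° = 6.850 m/s.
With up positive and y = 0 at the ground: y(t) = 22.8 + (6.850) t − 4.905 t². Setting y = 0 and taking the positive root: t = [6.850 + √(6.850² + 2·9.81·22.8)] / 9.81 = (6.850 + 22.23) / 9.81 = 2.965 s.
At impact: v_y = v_y0 − g t = −22.23 m/s; vₓ = 11.05 m/s.
Angle below horizontal: arctan(|v_y|/vₓ) = arctan(22.23/11.05) = 63.57°.

63.6°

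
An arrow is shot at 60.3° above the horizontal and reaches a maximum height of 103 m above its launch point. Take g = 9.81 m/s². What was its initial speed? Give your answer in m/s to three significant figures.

51.8 m/s

At the peak v_y = 0, so v_y0 = √(2gH) = √(2 × 9.81 × 103) = 44.95 m/s.
v_y0 = v₀ sin θ ⇒ v₀ = 44.95 / sin 60.3° = 51.75 m/s.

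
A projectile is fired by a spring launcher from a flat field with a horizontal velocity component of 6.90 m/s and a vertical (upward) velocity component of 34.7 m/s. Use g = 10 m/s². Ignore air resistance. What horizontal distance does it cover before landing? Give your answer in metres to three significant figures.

47.9 m

Time aloft: T = 2 v_y0 / g = 2 × 34.70 / 10.0 = 6.940 s.
Horizontal distance R = vₓ T = 6.900 × 6.940 = 47.89 m.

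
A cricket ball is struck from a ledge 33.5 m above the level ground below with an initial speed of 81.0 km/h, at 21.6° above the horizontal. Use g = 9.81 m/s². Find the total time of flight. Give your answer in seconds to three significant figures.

3.59 s

Convert: 81.0 km/h = 81.0/3.6 = 22.50 m/s.
Components: vₓ = 22.50 cos 21.6° = 20.92 m/s, v_y0 = 22.50 sin 21.6° = 8.283 m/s.
With up positive and y = 0 at the ground: y(t) = 33.5 + (8.283) t − 4.905 t². Setting y = 0 and taking the positive root: t = [8.283 + √(8.283² + 2·9.81·33.5)] / 9.81 = (8.283 + 26.94) / 9.81 = 3.591 s.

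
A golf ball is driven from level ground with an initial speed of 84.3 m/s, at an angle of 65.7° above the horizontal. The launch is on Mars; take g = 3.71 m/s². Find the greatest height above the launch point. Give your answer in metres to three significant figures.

796 m

vₓ = 84.30 cos 65.7° = 34.69 m/s; v_y0 = 84.30 sin 65.7° = 76.83 m/s.
Peak height H = v_y0² / (2g) = 5903.0 / 7.420 = 795.6 m.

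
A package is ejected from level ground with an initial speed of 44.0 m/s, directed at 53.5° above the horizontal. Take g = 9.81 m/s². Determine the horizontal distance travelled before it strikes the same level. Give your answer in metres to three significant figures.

189 m

vₓ = 44.00 cos 53.5° = 26.17 m/s; v_y0 = 44.00 sin 53.5° = 35.37 m/s.
Time aloft: T = 2 v_y0 / g = 2 × 35.37 / 9.81 = 7.211 s.
Range: R = vₓ T = 26.17 × 7.211 = 188.7 m.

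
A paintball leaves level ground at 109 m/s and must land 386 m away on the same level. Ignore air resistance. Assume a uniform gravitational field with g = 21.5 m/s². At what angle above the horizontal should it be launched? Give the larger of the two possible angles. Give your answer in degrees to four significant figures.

R = v₀² sin 2θ / g gives sin 2θ = gR/v₀² = 21.5·386/109² = 0.6985.
2θ = 44.31° or 180° − 44.31° = 135.7°, so θ = 22.15° or 67.85°.
The larger angle is 67.85°.

67.85°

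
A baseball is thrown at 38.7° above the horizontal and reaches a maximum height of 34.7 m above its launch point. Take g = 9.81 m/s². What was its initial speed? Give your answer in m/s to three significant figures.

At the peak v_y = 0, so v_y0 = √(2gH) = √(2 × 9.81 × 34.7) = 26.09 m/s.
v_y0 = v₀ sin θ ⇒ v₀ = 26.09 / sin 38.7° = 41.73 m/s.

41.7 m/s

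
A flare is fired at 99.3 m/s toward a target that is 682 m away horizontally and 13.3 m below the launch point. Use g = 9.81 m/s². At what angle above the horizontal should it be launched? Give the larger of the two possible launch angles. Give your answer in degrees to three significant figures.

Trajectory: y = x tanθ − g x² (1 + tan²θ)/(2v₀²). With x = 682, y = −13.3, v₀ = 99.3, g = 9.81:
231.4 tan²θ − 682 tanθ + (218.1) = 0.
tanθ = [682 ± √(682² − 4 × 231.4 × (218.1))] / (2 × 231.4) = (682 ± 513.1) / 462.7, giving tanθ = 0.3649 or 2.583.
θ = 20.05° or 68.83°; the larger is 68.83°.

68.8°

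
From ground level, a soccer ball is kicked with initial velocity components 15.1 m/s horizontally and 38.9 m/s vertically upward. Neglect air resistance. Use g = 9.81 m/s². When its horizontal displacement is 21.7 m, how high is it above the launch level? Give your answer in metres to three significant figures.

At x = 21.7 m, t = x/vₓ = 21.7/15.10 = 1.437 s.
Height: y = v_y0 t − ½ g t² = 38.90 × 1.437 − 4.905 × 1.437² = 55.90 − 10.13 = 45.77 m.

45.8 m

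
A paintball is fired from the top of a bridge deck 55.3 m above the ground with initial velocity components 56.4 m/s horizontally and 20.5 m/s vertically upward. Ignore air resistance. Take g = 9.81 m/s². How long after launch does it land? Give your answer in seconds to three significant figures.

6.04 s

The projectile lands when y = 55.3 + (20.50) t − ½·9.81·t² = 0. Positive root: t = (20.50 + √(20.50² + 2·9.81·55.3)) / 9.81 = (20.50 + 38.80) / 9.81 = 6.045 s.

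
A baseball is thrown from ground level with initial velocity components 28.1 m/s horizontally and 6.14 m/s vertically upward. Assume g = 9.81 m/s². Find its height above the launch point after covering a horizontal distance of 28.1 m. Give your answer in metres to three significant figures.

Time to reach x = 28.1 m: t = x/vₓ = 28.1/28.10 = 1.000 s.
Height: y = v_y0 t − ½ g t² = 6.140 × 1.000 − 4.905 × 1.000² = 6.140 − 4.905 = 1.235 m.

1.23 m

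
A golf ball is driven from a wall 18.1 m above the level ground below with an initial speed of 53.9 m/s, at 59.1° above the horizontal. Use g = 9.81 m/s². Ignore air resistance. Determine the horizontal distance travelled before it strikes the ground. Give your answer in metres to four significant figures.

Horizontal component vₓ = 53.90 cos 59.1° = 27.68 m/s; vertical v_y0 = 53.90 sin 59.1° = 46.25 m/s.
The projectile lands when y = 18.1 + (46.25) t − ½·9.81·t² = 0. Positive root: t = (46.25 + √(46.25² + 2·9.81·18.1)) / 9.81 = (46.25 + 49.94) / 9.81 = 9.805 s.
Horizontal distance: R = vₓ t = 27.68 × 9.805 = 271.4 m.

271.4 m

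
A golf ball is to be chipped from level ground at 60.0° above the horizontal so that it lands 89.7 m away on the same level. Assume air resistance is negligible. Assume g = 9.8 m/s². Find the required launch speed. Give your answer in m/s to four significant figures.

On level ground R = v₀² sin 2θ / g ⇒ v₀ = √(gR / sin 2θ).
v₀ = √(9.80 × 89.7 / sin 120.0°) = √(879.1 / 0.8660) = √1015.1 = 31.86 m/s.

31.86 m/s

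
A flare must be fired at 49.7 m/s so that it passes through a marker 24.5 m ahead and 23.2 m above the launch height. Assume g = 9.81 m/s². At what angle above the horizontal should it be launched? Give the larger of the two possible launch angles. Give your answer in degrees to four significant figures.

87.07°

Trajectory: y = x tanθ − g x² (1 + tan²θ)/(2v₀²). With x = 24.5, y = 23.2, v₀ = 49.7, g = 9.81:
1.192 tan²θ − 24.5 tanθ + (24.39) = 0.
tanθ = [24.5 ± √(24.5² − 4 × 1.192 × (24.39))] / (2 × 1.192) = (24.5 ± 22.00) / 2.384, giving tanθ = 1.049 or 19.51.
θ = 46.37° or 87.07°; the larger is 87.07°.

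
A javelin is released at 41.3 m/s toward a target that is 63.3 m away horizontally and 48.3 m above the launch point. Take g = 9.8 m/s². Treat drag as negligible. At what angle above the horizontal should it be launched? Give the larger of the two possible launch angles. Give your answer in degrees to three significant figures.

76.9°

Trajectory: y = x tanθ − g x² (1 + tan²θ)/(2v₀²). With x = 63.3, y = 48.3, v₀ = 41.3, g = 9.80:
11.51 tan²θ − 63.3 tanθ + (59.81) = 0.
tanθ = [63.3 ± √(63.3² − 4 × 11.51 × (59.81))] / (2 × 11.51) = (63.3 ± 35.40) / 23.02, giving tanθ = 1.212 or 4.287.
θ = 50.47° or 76.87°; the larger is 76.87°.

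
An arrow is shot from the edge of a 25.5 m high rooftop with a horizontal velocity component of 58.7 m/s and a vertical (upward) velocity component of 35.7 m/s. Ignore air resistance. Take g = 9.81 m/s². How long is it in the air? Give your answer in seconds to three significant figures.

The projectile lands when y = 25.5 + (35.70) t − ½·9.81·t² = 0. Positive root: t = (35.70 + √(35.70² + 2·9.81·25.5)) / 9.81 = (35.70 + 42.13) / 9.81 = 7.934 s.

7.93 s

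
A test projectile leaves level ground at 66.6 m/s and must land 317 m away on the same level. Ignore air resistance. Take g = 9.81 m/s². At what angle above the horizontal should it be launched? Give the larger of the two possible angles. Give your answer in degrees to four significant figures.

R = v₀² sin 2θ / g gives sin 2θ = gR/v₀² = 9.81·317/66.6² = 0.7011.
2θ = 44.52° or 180° − 44.52° = 135.5°, so θ = 22.26° or 67.74°.
The larger angle is 67.74°.

67.74°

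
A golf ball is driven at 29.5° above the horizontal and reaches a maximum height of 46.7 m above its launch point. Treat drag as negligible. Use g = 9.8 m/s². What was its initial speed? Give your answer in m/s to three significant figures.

At the peak v_y = 0, so v_y0 = √(2gH) = √(2 × 9.80 × 46.7) = 30.25 m/s.
v_y0 = v₀ sin θ ⇒ v₀ = 30.25 / sin 29.5° = 61.44 m/s.

61.4 m/s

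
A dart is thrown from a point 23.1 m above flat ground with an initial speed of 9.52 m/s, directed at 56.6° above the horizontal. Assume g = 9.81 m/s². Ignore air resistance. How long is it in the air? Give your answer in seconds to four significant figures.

Components: vₓ = 9.520 cos 56.6° = 5.241 m/s, v_y0 = 9.520 sin 56.6° = 7.948 m/s.
With up positive and y = 0 at the ground: y(t) = 23.1 + (7.948) t − 4.905 t². Setting y = 0 and taking the positive root: t = [7.948 + √(7.948² + 2·9.81·23.1)] / 9.81 = (7.948 + 22.72) / 9.81 = 3.127 s.

3.127 s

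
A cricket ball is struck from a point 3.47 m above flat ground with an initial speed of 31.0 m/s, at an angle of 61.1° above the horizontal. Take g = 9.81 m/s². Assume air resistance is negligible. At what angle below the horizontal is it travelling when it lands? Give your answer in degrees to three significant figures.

62.2°

vₓ = 31.00 cos 61.1° = 14.98 m/s; v_y0 = 31.00 sin 61.1° = 27.14 m/s.
The projectile lands when y = 3.47 + (27.14) t − ½·9.81·t² = 0. Positive root: t = (27.14 + √(27.14² + 2·9.81·3.47)) / 9.81 = (27.14 + 28.37) / 9.81 = 5.658 s.
At impact: v_y = v_y0 − g t = −28.37 m/s; vₓ = 14.98 m/s.
Angle below horizontal: arctan(|v_y|/vₓ) = arctan(28.37/14.98) = 62.16°.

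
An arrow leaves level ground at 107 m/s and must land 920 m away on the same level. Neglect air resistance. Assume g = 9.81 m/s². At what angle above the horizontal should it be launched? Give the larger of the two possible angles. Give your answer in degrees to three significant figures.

64.0°

From R = (v₀²/g) sin 2θ: sin 2θ = 9.81 × 920 / 11449 = 0.7883.
2θ = 52.03° or 180° − 52.03° = 128.0°, so θ = 26.01° or 63.99°.
The larger angle is 63.99°.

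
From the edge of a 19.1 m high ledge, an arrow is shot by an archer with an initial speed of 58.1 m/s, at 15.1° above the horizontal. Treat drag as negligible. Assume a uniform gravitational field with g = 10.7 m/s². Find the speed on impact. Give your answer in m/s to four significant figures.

61.52 m/s

Components: vₓ = 58.10 cos 15.1° = 56.09 m/s, v_y0 = 58.10 sin 15.1° = 15.14 m/s.
Vertical motion (up positive, ground at y = 0): 5.350 t² − (15.14) t − 19.1 = 0, so t = (15.14 + √(15.14² + 2·10.7·19.1)) / 10.7 = (15.14 + 25.26) / 10.7 = 3.775 s.
Vertical velocity at impact: v_y = v_y0 − g t = 15.14 − 10.7 × 3.775 = −25.26 m/s.
Speed: |v| = √(vₓ² + v_y²) = √(56.09² + 25.26²) = 61.52 m/s.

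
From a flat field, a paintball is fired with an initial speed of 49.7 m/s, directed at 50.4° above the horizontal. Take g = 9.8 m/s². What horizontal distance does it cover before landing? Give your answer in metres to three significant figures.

Resolve: vₓ = 49.70 cos 50.4° = 31.68 m/s and v_y0 = 49.70 sin 50.4° = 38.29 m/s.
Flight time T = 2 v_y0 / g = 7.815 s.
Range: R = vₓ T = 31.68 × 7.815 = 247.6 m.

248 m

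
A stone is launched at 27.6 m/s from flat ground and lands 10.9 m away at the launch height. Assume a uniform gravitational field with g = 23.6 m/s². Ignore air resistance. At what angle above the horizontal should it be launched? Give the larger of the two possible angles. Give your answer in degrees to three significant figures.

80.1°

Level-ground range R = v₀² sin(2θ)/g ⇒ sin(2θ) = gR/v₀² = 23.6 × 10.9 / 27.6² = 0.3377.
2θ = 19.74° or 180° − 19.74° = 160.3°, so θ = 9.868° or 80.13°.
The larger angle is 80.13°.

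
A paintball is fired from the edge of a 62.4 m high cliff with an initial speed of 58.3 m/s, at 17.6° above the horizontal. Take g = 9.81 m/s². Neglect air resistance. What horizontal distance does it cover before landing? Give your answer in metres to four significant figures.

Resolve: vₓ = 58.30 cos 17.6° = 55.57 m/s and v_y0 = 58.30 sin 17.6° = 17.63 m/s.
The projectile lands when y = 62.4 + (17.63) t − ½·9.81·t² = 0. Positive root: t = (17.63 + √(17.63² + 2·9.81·62.4)) / 9.81 = (17.63 + 39.18) / 9.81 = 5.791 s.
Horizontal distance: R = vₓ t = 55.57 × 5.791 = 321.8 m.

321.8 m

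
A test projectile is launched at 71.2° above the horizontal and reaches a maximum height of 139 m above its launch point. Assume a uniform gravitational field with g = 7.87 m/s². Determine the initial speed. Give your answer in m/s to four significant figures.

49.41 m/s

At the peak v_y = 0, so v_y0 = √(2gH) = √(2 × 7.87 × 139) = 46.77 m/s.
v_y0 = v₀ sin θ ⇒ v₀ = 46.77 / sin 71.2° = 49.41 m/s.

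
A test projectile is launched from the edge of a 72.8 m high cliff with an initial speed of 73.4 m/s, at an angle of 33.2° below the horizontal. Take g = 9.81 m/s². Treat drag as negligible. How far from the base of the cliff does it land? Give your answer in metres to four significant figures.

93.78 m

Resolve: vₓ = 73.40 cos 33.2° = 61.42 m/s and v_y0 = −40.19 m/s (downward).
Vertical motion (up positive, ground at y = 0): 4.905 t² − (−40.19) t − 72.8 = 0, so t = (−40.19 + √(40.19² + 2·9.81·72.8)) / 9.81 = (−40.19 + 55.17) / 9.81 = 1.527 s.
Horizontal distance: R = vₓ t = 61.42 × 1.527 = 93.78 m.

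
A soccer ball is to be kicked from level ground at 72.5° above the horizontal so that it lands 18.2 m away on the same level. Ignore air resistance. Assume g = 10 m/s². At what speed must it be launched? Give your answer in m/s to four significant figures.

From R = (v₀² / g) sin 2θ: v₀ = √(gR / sin 2θ).
v₀ = √(10.0 × 18.2 / sin 145.0°) = √(182.0 / 0.5736) = √317.31 = 17.81 m/s.

17.81 m/s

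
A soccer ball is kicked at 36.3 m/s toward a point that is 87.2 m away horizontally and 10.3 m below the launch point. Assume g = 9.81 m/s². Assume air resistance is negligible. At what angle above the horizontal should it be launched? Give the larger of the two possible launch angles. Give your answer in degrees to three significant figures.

70.7°

Trajectory: y = x tanθ − g x² (1 + tan²θ)/(2v₀²). With x = 87.2, y = −10.3, v₀ = 36.3, g = 9.81:
28.30 tan²θ − 87.2 tanθ + (18.00) = 0.
tanθ = [87.2 ± √(87.2² − 4 × 28.30 × (18.00))] / (2 × 28.30) = (87.2 ± 74.60) / 56.61, giving tanθ = 0.2226 or 2.858.
θ = 12.55° or 70.72°; the larger is 70.72°.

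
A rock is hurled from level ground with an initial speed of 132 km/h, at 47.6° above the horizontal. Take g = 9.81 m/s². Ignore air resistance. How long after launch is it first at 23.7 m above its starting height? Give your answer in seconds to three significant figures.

Convert: 132 km/h = 132/3.6 = 36.67 m/s.
Resolve: vₓ = 36.67 cos 47.6° = 24.72 m/s and v_y0 = 36.67 sin 47.6° = 27.08 m/s.
Require v_y0 t − ½ g t² = 23.7, i.e. 4.905 t² − 27.08 t + 23.7 = 0.
t = [27.08 ± √(27.08² − 2·9.81·23.7)] / 9.81 = (27.08 ± 16.38) / 9.81, so t = 1.091 s or t = 4.429 s.
The first (ascending) time is 1.091 s.

1.09 s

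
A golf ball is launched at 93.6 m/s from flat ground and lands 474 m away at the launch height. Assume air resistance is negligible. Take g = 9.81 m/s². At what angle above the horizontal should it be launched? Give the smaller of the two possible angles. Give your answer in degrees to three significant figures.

From R = (v₀²/g) sin 2θ: sin 2θ = 9.81 × 474 / 8761.0 = 0.5308.
2θ = 32.06° or 180° − 32.06° = 147.9°, so θ = 16.03° or 73.97°.
The smaller angle is 16.03°.

16.0°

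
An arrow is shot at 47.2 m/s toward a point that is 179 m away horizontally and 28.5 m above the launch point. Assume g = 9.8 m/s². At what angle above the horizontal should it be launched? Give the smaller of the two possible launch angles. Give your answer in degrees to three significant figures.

39.1°

Trajectory: y = x tanθ − g x² (1 + tan²θ)/(2v₀²). With x = 179, y = 28.5, v₀ = 47.2, g = 9.80:
70.47 tan²θ − 179 tanθ + (98.97) = 0.
tanθ = [179 ± √(179² − 4 × 70.47 × (98.97))] / (2 × 70.47) = (179 ± 64.36) / 140.9, giving tanθ = 0.8134 or 1.727.
θ = 39.12° or 59.92°; the smaller is 39.12°.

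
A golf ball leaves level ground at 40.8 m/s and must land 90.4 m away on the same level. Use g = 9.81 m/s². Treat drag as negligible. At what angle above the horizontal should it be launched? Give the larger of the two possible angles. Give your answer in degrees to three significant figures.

R = v₀² sin 2θ / g gives sin 2θ = gR/v₀² = 9.81·90.4/40.8² = 0.5327.
2θ = 32.19° or 180° − 32.19° = 147.8°, so θ = 16.10° or 73.90°.
The larger angle is 73.90°.

73.9°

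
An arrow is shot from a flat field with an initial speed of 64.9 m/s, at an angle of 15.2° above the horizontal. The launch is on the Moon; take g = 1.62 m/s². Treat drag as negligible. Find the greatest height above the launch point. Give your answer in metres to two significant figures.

vₓ = 64.90 cos 15.2° = 62.63 m/s; v_y0 = 64.90 sin 15.2° = 17.02 m/s.
Maximum height: H = v_y0² / (2g) = 17.02² / (2 × 1.62) = 89.37 m.

89 m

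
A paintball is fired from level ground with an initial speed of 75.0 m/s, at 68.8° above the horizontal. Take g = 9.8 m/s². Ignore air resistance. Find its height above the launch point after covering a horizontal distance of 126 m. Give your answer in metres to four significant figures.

219.1 m

Resolve: vₓ = 75.00 cos 68.8° = 27.12 m/s and v_y0 = 75.00 sin 68.8° = 69.92 m/s.
Time to reach x = 126 m: t = x/vₓ = 126/27.12 = 4.646 s.
Height: y = v_y0 t − ½ g t² = 69.92 × 4.646 − 4.900 × 4.646² = 324.8 − 105.8 = 219.1 m.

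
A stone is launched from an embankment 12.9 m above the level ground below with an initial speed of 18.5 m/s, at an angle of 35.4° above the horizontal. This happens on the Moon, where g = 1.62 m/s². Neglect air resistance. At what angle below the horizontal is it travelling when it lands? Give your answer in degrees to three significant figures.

Resolve: vₓ = 18.50 cos 35.4° = 15.08 m/s and v_y0 = 18.50 sin 35.4° = 10.72 m/s.
Vertical motion (up positive, ground at y = 0): 0.8100 t² − (10.72) t − 12.9 = 0, so t = (10.72 + √(10.72² + 2·1.62·12.9)) / 1.62 = (10.72 + 12.52) / 1.62 = 14.34 s.
At impact: v_y = v_y0 − g t = −12.52 m/s; vₓ = 15.08 m/s.
Angle below horizontal: arctan(|v_y|/vₓ) = arctan(12.52/15.08) = 39.69°.

39.7°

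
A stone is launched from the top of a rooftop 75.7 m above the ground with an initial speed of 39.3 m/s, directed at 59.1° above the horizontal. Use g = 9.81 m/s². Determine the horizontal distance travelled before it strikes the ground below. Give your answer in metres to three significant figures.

vₓ = 39.30 cos 59.1° = 20.18 m/s; v_y0 = 39.30 sin 59.1° = 33.72 m/s.
Vertical motion (up positive, ground at y = 0): 4.905 t² − (33.72) t − 75.7 = 0, so t = (33.72 + √(33.72² + 2·9.81·75.7)) / 9.81 = (33.72 + 51.21) / 9.81 = 8.658 s.
Horizontal distance: R = vₓ t = 20.18 × 8.658 = 174.7 m.

175 m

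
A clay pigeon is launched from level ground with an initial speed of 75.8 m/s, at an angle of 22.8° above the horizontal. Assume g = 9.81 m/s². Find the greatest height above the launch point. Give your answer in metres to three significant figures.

vₓ = 75.80 cos 22.8° = 69.88 m/s; v_y0 = 75.80 sin 22.8° = 29.37 m/s.
Peak height H = v_y0² / (2g) = 862.81 / 19.62 = 43.98 m.

44.0 m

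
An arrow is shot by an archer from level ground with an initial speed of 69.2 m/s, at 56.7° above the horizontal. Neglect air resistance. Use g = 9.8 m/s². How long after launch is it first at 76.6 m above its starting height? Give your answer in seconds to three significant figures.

Resolve: vₓ = 69.20 cos 56.7° = 37.99 m/s and v_y0 = 69.20 sin 56.7° = 57.84 m/s.
Require v_y0 t − ½ g t² = 76.6, i.e. 4.900 t² − 57.84 t + 76.6 = 0.
Quadratic formula: t = (57.84 ± √1843.9) / 9.80 = (57.84 ± 42.94) / 9.80 → t = 1.520 s or 10.28 s.
The first (ascending) time is 1.520 s.

1.52 s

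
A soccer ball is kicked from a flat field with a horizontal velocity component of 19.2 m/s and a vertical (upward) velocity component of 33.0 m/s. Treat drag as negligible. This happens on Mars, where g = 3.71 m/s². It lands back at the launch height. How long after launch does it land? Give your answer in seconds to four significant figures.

17.79 s

It returns to y = 0 when t = 2 v_y0 / g = 2(33.00)/3.71 = 17.79 s.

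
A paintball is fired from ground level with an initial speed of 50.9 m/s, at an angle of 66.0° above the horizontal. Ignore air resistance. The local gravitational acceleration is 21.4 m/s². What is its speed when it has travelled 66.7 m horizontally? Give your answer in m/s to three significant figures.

Horizontal component vₓ = 50.90 cos 66.0° = 20.70 m/s; vertical v_y0 = 50.90 sin 66.0° = 46.50 m/s.
At x = 66.7 m, t = x/vₓ = 66.7/20.70 = 3.222 s.
Vertical velocity there: v_y = v_y0 − g t = 46.50 − 21.4 × 3.222 = −22.45 m/s.
Speed: √(vₓ² + v_y²) = √(20.70² + 22.45²) = 30.54 m/s.

30.5 m/s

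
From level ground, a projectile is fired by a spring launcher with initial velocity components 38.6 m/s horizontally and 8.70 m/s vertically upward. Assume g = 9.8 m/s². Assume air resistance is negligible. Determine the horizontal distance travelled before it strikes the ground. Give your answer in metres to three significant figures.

68.5 m

Flight time T = 2 v_y0 / g = 1.776 s.
Range: R = vₓ T = 38.60 × 1.776 = 68.53 m.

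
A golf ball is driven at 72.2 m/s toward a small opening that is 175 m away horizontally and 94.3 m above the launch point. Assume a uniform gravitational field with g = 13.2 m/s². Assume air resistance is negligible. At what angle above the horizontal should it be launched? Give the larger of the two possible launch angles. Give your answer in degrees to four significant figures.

Trajectory: y = x tanθ − g x² (1 + tan²θ)/(2v₀²). With x = 175, y = 94.3, v₀ = 72.2, g = 13.2:
38.77 tan²θ − 175 tanθ + (133.1) = 0.
tanθ = [175 ± √(175² − 4 × 38.77 × (133.1))] / (2 × 38.77) = (175 ± 99.93) / 77.55, giving tanθ = 0.9681 or 3.545.
θ = 44.07° or 74.25°; the larger is 74.25°.

74.25°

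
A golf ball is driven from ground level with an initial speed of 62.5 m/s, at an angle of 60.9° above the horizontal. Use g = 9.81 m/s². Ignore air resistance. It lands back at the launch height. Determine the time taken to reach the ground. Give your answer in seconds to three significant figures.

Resolve: vₓ = 62.50 cos 60.9° = 30.40 m/s and v_y0 = 62.50 sin 60.9° = 54.61 m/s.
Time of flight on level ground: T = 2 v_y0 / g = 2 × 54.61 / 9.81 = 11.13 s.

11.1 s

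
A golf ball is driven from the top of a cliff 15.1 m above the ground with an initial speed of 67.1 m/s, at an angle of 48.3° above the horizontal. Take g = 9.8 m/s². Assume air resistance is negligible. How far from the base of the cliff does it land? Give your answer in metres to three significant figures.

Horizontal component vₓ = 67.10 cos 48.3° = 44.64 m/s; vertical v_y0 = 67.10 sin 48.3° = 50.10 m/s.
The projectile lands when y = 15.1 + (50.10) t − ½·9.80·t² = 0. Positive root: t = (50.10 + √(50.10² + 2·9.80·15.1)) / 9.80 = (50.10 + 52.97) / 9.80 = 10.52 s.
Horizontal distance: R = vₓ t = 44.64 × 10.52 = 469.5 m.

469 m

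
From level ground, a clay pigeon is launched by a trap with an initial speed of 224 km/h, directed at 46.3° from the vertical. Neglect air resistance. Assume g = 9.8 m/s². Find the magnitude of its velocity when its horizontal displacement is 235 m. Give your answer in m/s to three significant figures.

Convert: 224 km/h = 224/3.6 = 62.22 m/s.
Resolve: vₓ = 62.22 sin 46.3° = 44.98 m/s and v_y0 = 62.22 cos 46.3° = 42.99 m/s.
At x = 235 m, t = x/vₓ = 235/44.98 = 5.224 s.
Vertical velocity there: v_y = v_y0 − g t = 42.99 − 9.80 × 5.224 = −8.207 m/s.
Speed: √(vₓ² + v_y²) = √(44.98² + 8.207²) = 45.73 m/s.

45.7 m/s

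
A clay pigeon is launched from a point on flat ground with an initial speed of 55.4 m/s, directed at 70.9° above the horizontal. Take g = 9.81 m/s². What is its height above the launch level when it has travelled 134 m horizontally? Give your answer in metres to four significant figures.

vₓ = 55.40 cos 70.9° = 18.13 m/s; v_y0 = 55.40 sin 70.9° = 52.35 m/s.
At x = 134 m, t = x/vₓ = 134/18.13 = 7.392 s.
Height: y = v_y0 t − ½ g t² = 52.35 × 7.392 − 4.905 × 7.392² = 387.0 − 268.0 = 119.0 m.

119.0 m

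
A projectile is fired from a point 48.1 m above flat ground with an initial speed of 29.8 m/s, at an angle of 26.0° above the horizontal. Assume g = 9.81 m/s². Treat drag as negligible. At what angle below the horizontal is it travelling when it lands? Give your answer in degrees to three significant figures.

Resolve: vₓ = 29.80 cos 26.0° = 26.78 m/s and v_y0 = 29.80 sin 26.0° = 13.06 m/s.
The projectile lands when y = 48.1 + (13.06) t − ½·9.81·t² = 0. Positive root: t = (13.06 + √(13.06² + 2·9.81·48.1)) / 9.81 = (13.06 + 33.38) / 9.81 = 4.735 s.
At impact: v_y = v_y0 − g t = −33.38 m/s; vₓ = 26.78 m/s.
Angle below horizontal: arctan(|v_y|/vₓ) = arctan(33.38/26.78) = 51.26°.

51.3°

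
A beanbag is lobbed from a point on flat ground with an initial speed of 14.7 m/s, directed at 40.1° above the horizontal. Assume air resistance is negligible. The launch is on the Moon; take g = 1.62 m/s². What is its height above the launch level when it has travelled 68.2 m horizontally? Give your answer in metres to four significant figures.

27.63 m

Horizontal component vₓ = 14.70 cos 40.1° = 11.24 m/s; vertical v_y0 = 14.70 sin 40.1° = 9.469 m/s.
At x = 68.2 m, t = x/vₓ = 68.2/11.24 = 6.065 s.
Height: y = v_y0 t − ½ g t² = 9.469 × 6.065 − 0.8100 × 6.065² = 57.43 − 29.80 = 27.63 m.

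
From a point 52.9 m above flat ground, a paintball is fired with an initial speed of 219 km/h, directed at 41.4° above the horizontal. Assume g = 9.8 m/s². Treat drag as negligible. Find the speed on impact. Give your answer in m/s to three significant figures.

68.8 m/s

Convert: 219 km/h = 219/3.6 = 60.83 m/s.
Components: vₓ = 60.83 cos 41.4° = 45.63 m/s, v_y0 = 60.83 sin 41.4° = 40.23 m/s.
The projectile lands when y = 52.9 + (40.23) t − ½·9.80·t² = 0. Positive root: t = (40.23 + √(40.23² + 2·9.80·52.9)) / 9.80 = (40.23 + 51.53) / 9.80 = 9.363 s.
Vertical velocity at impact: v_y = v_y0 − g t = 40.23 − 9.80 × 9.363 = −51.53 m/s.
Speed: |v| = √(vₓ² + v_y²) = √(45.63² + 51.53²) = 68.83 m/s.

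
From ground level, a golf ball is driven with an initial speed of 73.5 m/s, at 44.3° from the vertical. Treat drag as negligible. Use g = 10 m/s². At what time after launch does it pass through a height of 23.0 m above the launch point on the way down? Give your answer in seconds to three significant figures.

Resolve: vₓ = 73.50 sin 44.3° = 51.33 m/s and v_y0 = 73.50 cos 44.3° = 52.60 m/s.
Require v_y0 t − ½ g t² = 23.0, i.e. 5.000 t² − 52.60 t + 23.0 = 0.
Quadratic formula: t = (52.60 ± √2307.1) / 10.0 = (52.60 ± 48.03) / 10.0 → t = 0.4571 s or 10.06 s.
The descending-branch root is 10.06 s.

10.1 s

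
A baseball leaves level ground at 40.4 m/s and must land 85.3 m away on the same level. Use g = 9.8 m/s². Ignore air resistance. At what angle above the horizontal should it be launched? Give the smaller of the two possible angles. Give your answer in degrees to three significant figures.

15.4°

R = v₀² sin 2θ / g gives sin 2θ = gR/v₀² = 9.80·85.3/40.4² = 0.5122.
2θ = 30.81° or 180° − 30.81° = 149.2°, so θ = 15.40° or 74.60°.
The smaller angle is 15.40°.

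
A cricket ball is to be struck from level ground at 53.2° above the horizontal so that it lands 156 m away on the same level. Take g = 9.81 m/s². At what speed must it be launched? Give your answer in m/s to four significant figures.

From R = (v₀² / g) sin 2θ: v₀ = √(gR / sin 2θ).
v₀ = √(9.81 × 156 / sin 106.4°) = √(1530 / 0.9593) = √1595.3 = 39.94 m/s.

39.94 m/s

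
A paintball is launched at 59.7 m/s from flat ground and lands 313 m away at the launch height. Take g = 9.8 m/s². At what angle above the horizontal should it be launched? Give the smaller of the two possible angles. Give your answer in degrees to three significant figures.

29.7°

Level-ground range R = v₀² sin(2θ)/g ⇒ sin(2θ) = gR/v₀² = 9.80 × 313 / 59.7² = 0.8606.
2θ = 59.39° or 180° − 59.39° = 120.6°, so θ = 29.69° or 60.31°.
The smaller angle is 29.69°.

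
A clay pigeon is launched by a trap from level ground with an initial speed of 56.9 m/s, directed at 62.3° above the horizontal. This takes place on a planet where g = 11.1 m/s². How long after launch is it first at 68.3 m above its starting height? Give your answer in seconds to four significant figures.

1.659 s

Components: vₓ = 56.90 cos 62.3° = 26.45 m/s, v_y0 = 56.90 sin 62.3° = 50.38 m/s.
Set y = v_y0 t − ½ g t² = 68.3: 5.550 t² − 50.38 t + 68.3 = 0.
Quadratic formula: t = (50.38 ± √1021.8) / 11.1 = (50.38 ± 31.97) / 11.1 → t = 1.659 s or 7.418 s.
The first (ascending) time is 1.659 s.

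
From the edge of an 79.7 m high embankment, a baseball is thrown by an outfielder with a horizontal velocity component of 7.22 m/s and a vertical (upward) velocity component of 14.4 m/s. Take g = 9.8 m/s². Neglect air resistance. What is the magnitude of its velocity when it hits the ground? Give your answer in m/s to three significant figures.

42.7 m/s

Vertical motion (up positive, ground at y = 0): 4.900 t² − (14.40) t − 79.7 = 0, so t = (14.40 + √(14.40² + 2·9.80·79.7)) / 9.80 = (14.40 + 42.07) / 9.80 = 5.762 s.
Vertical velocity at impact: v_y = v_y0 − g t = 14.40 − 9.80 × 5.762 = −42.07 m/s.
Speed: |v| = √(vₓ² + v_y²) = √(7.220² + 42.07²) = 42.68 m/s.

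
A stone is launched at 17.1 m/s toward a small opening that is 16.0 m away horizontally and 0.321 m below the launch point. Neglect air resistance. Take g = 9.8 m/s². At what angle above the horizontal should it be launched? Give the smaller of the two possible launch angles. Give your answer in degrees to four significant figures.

14.96°

Trajectory: y = x tanθ − g x² (1 + tan²θ)/(2v₀²). With x = 16.0, y = −0.321, v₀ = 17.1, g = 9.80:
4.290 tan²θ − 16.0 tanθ + (3.969) = 0.
tanθ = [16.0 ± √(16.0² − 4 × 4.290 × (3.969))] / (2 × 4.290) = (16.0 ± 13.71) / 8.580, giving tanθ = 0.2672 or 3.463.
θ = 14.96° or 73.89°; the smaller is 14.96°.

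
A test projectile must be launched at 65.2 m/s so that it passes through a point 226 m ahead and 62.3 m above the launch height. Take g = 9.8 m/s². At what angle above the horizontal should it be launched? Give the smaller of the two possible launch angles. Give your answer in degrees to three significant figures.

Trajectory: y = x tanθ − g x² (1 + tan²θ)/(2v₀²). With x = 226, y = 62.3, v₀ = 65.2, g = 9.80:
58.87 tan²θ − 226 tanθ + (121.2) = 0.
tanθ = [226 ± √(226² − 4 × 58.87 × (121.2))] / (2 × 58.87) = (226 ± 150.1) / 117.7, giving tanθ = 0.6443 or 3.194.
θ = 32.79° or 72.62°; the smaller is 32.79°.

32.8°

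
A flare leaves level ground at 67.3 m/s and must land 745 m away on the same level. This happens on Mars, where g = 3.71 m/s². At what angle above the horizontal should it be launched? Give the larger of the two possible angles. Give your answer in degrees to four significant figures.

From R = (v₀²/g) sin 2θ: sin 2θ = 3.71 × 745 / 4529.3 = 0.6102.
2θ = 37.61° or 180° − 37.61° = 142.4°, so θ = 18.80° or 71.20°.
The larger angle is 71.20°.

71.20°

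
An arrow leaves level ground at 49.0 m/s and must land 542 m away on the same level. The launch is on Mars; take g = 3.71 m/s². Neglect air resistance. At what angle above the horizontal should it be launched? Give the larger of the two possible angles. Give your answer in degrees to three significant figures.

From R = (v₀²/g) sin 2θ: sin 2θ = 3.71 × 542 / 2401.0 = 0.8375.
2θ = 56.88° or 180° − 56.88° = 123.1°, so θ = 28.44° or 61.56°.
The larger angle is 61.56°.

61.6°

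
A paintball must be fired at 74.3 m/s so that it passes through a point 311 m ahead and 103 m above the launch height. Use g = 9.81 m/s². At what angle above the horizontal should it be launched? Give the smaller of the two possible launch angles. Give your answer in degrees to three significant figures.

37.7°

Trajectory: y = x tanθ − g x² (1 + tan²θ)/(2v₀²). With x = 311, y = 103, v₀ = 74.3, g = 9.81:
85.94 tan²θ − 311 tanθ + (188.9) = 0.
tanθ = [311 ± √(311² − 4 × 85.94 × (188.9))] / (2 × 85.94) = (311 ± 178.3) / 171.9, giving tanθ = 0.7724 or 2.847.
θ = 37.68° or 70.64°; the smaller is 37.68°.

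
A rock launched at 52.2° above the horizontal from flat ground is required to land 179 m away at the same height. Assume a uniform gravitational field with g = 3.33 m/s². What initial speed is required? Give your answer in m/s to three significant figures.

24.8 m/s

From R = (v₀² / g) sin 2θ: v₀ = √(gR / sin 2θ).
v₀ = √(3.33 × 179 / sin 104.4°) = √(596.1 / 0.9686) = √615.40 = 24.81 m/s.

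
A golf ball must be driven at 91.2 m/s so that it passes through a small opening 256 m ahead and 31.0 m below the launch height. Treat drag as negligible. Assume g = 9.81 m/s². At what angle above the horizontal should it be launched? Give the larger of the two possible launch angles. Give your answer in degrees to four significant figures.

Trajectory: y = x tanθ − g x² (1 + tan²θ)/(2v₀²). With x = 256, y = −31.0, v₀ = 91.2, g = 9.81:
38.65 tan²θ − 256 tanθ + (7.648) = 0.
tanθ = [256 ± √(256² − 4 × 38.65 × (7.648))] / (2 × 38.65) = (256 ± 253.7) / 77.30, giving tanθ = 0.03001 or 6.594.
θ = 1.719° or 81.38°; the larger is 81.38°.

81.38°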